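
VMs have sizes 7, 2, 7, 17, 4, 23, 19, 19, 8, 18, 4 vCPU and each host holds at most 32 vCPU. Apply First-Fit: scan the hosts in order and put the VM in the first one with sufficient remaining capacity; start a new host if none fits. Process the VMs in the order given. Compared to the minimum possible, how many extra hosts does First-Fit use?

1

First-Fit: [7,2,7,4,8,4] [17] [23] [19] [19] [18] → 6 hosts.
5 VMs exceed 16 vCPU (half the capacity), and no two of those can share a host, so at least 5 hosts are needed.
An optimal packing achieves that bound: [23,8] [19,7,4,2] [19,7,4] [18] [17] → 5 hosts.
Excess: 6 − 5 = 1.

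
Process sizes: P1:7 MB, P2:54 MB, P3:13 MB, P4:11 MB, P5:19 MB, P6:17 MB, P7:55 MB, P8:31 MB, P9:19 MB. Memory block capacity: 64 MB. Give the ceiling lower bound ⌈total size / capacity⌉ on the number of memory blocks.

Total size = 7 + 54 + 13 + 11 + 19 + 17 + 55 + 31 + 19 = 226 MB.
⌈226 / 64⌉ = 4.

4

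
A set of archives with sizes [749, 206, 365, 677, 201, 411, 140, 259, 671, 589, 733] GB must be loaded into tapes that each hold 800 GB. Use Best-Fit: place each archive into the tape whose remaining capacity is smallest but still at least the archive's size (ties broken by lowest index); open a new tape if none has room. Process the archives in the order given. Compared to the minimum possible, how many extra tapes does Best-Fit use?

Best-Fit: [749] [206,365,201] [677] [411,140] [259] [671] [589] [733] → 8 tapes.
Total size 5001 GB; any packing needs at least ⌈5001/800⌉ = 7 tapes.
An optimal packing achieves that bound: [749] [733] [677] [671] [589,206] [411,365] [259,201,140] → 7 tapes.
Excess: 8 − 7 = 1.

1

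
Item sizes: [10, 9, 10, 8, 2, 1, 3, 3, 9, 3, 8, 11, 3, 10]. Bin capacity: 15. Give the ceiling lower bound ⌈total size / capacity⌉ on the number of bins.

6 bins

Total size = 10 + 9 + 10 + 8 + 2 + 1 + 3 + 3 + 9 + 3 + 8 + 11 + 3 + 10 = 90.
⌈90 / 15⌉ = 6.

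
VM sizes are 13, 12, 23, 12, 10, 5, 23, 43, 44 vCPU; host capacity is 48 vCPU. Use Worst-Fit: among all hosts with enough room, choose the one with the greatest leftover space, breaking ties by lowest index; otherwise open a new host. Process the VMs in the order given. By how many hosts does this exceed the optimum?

1

Worst-Fit: [13,12,23] [12,10,5] [23] [43] [44] → 5 hosts.
Total size 185 vCPU; any packing needs at least ⌈185/48⌉ = 4 hosts.
An optimal packing achieves that bound: [44] [43,5] [23,23] [13,12,12,10] → 4 hosts.
Excess: 5 − 4 = 1.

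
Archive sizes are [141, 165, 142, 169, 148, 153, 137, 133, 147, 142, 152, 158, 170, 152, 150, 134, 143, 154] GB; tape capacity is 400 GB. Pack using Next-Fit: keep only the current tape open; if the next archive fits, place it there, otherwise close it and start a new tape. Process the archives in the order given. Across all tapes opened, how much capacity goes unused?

910

Put 141 GB in tape 1; 259 GB remain.
Put 165 GB in tape 1; 94 GB remain.
Put 142 GB in tape 2; 258 GB remain.
Put 169 GB in tape 2; 89 GB remain.
Put 148 GB in tape 3; 252 GB remain.
Put 153 GB in tape 3; 99 GB remain.
Put 137 GB in tape 4; 263 GB remain.
Put 133 GB in tape 4; 130 GB remain.
Put 147 GB in tape 5; 253 GB remain.
Put 142 GB in tape 5; 111 GB remain.
Put 152 GB in tape 6; 248 GB remain.
Put 158 GB in tape 6; 90 GB remain.
Put 170 GB in tape 7; 230 GB remain.
Put 152 GB in tape 7; 78 GB remain.
Put 150 GB in tape 8; 250 GB remain.
Put 134 GB in tape 8; 116 GB remain.
Put 143 GB in tape 9; 257 GB remain.
Put 154 GB in tape 9; 103 GB remain.
9 tapes × 400 GB = 3600 GB; used 2690 GB; unused 910 GB.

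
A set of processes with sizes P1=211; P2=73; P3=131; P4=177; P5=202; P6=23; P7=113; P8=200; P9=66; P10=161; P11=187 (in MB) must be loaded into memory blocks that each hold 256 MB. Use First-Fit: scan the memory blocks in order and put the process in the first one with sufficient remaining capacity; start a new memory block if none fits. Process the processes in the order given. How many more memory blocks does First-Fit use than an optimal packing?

1

First-Fit: [211,23] [73,131] [177,66] [202] [113] [200] [161] [187] → 8 memory blocks.
Total size 1544 MB; any packing needs at least ⌈1544/256⌉ = 7 memory blocks.
An optimal packing achieves that bound: [211,23] [202] [200] [187,66] [177,73] [161] [131,113] → 7 memory blocks.
Excess: 8 − 7 = 1.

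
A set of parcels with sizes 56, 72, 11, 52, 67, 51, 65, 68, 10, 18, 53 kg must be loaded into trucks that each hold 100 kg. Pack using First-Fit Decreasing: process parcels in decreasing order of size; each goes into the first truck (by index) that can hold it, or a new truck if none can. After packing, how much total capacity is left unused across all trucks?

Sorted descending: 72, 68, 67, 65, 56, 53, 52, 51, 18, 11, 10.
Put 72 kg in truck 1; 28 kg remain.
Put 68 kg in truck 2; 32 kg remain.
Put 67 kg in truck 3; 33 kg remain.
Put 65 kg in truck 4; 35 kg remain.
Put 56 kg in truck 5; 44 kg remain.
Put 53 kg in truck 6; 47 kg remain.
Put 52 kg in truck 7; 48 kg remain.
Put 51 kg in truck 8; 49 kg remain.
Put 18 kg in truck 1; 10 kg remain.
Put 11 kg in truck 2; 21 kg remain.
Put 10 kg in truck 1; 0 kg remain.
8 trucks × 100 kg = 800 kg; used 523 kg; unused 277 kg.

277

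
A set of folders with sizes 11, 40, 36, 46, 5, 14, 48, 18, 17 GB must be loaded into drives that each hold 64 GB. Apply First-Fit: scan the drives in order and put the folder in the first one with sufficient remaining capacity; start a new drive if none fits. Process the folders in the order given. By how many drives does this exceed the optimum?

First-Fit: [11,40,5] [36,14] [46,18] [48] [17] → 5 drives.
Total size 235 GB; any packing needs at least ⌈235/64⌉ = 4 drives.
An optimal packing achieves that bound: [48,14] [46,18] [40,17,5] [36,11] → 4 drives.
Excess: 5 − 4 = 1.

1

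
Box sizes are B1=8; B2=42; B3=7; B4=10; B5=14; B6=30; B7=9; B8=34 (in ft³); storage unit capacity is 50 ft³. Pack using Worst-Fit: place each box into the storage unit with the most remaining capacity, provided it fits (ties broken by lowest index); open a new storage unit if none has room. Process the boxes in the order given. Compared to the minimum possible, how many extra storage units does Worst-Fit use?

Worst-Fit: [8,42] [7,10,14] [30,9] [34] → 4 storage units.
Total size 154 ft³; any packing needs at least ⌈154/50⌉ = 4 storage units.
So 4 is already optimal.

0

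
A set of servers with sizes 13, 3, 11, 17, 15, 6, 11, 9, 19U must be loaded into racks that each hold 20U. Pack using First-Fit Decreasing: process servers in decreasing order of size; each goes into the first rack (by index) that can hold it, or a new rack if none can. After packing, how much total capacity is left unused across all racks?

Sorted descending: 19, 17, 15, 13, 11, 11, 9, 6, 3.
19U → rack 1 (remaining 1U)
17U → rack 2 (remaining 3U)
15U → rack 3 (remaining 5U)
13U → rack 4 (remaining 7U)
11U → rack 5 (remaining 9U)
11U → rack 6 (remaining 9U)
9U → rack 5 (remaining 0U)
6U → rack 4 (remaining 1U)
3U → rack 2 (remaining 0U)
6 racks × 20U = 120U; used 104U; unused 16U.

16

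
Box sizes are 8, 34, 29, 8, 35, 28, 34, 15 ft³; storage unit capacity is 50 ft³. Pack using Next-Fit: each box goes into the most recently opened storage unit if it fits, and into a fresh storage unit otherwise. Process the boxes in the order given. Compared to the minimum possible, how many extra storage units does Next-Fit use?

0

Next-Fit: [8,34] [29,8] [35] [28] [34,15] → 5 storage units.
5 boxes exceed 25 ft³ (half the capacity), and no two of those can share a storage unit, so at least 5 storage units are needed.
So 5 is already optimal.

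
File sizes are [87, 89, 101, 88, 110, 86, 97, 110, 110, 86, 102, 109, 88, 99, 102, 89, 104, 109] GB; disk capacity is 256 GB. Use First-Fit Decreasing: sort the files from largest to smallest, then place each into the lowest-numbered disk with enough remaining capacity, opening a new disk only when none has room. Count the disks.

Sorted descending: 110, 110, 110, 109, 109, 104, 102, 102, 101, 99, 97, 89, 89, 88, 88, 87, 86, 86.
disk 1: place 110 GB, 146 GB left
disk 1: place 110 GB, 36 GB left
disk 2: place 110 GB, 146 GB left
disk 2: place 109 GB, 37 GB left
disk 3: place 109 GB, 147 GB left
disk 3: place 104 GB, 43 GB left
disk 4: place 102 GB, 154 GB left
disk 4: place 102 GB, 52 GB left
disk 5: place 101 GB, 155 GB left
disk 5: place 99 GB, 56 GB left
disk 6: place 97 GB, 159 GB left
disk 6: place 89 GB, 70 GB left
disk 7: place 89 GB, 167 GB left
disk 7: place 88 GB, 79 GB left
disk 8: place 88 GB, 168 GB left
disk 8: place 87 GB, 81 GB left
disk 9: place 86 GB, 170 GB left
disk 9: place 86 GB, 84 GB left

9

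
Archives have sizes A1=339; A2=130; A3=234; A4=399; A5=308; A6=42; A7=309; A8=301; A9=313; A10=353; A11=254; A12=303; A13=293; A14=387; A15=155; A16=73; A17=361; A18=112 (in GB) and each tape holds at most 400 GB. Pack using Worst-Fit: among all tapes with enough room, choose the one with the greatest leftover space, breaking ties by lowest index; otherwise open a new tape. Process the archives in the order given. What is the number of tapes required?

14 tapes

A1 (339 GB) → tape 1 (remaining 61 GB)
A2 (130 GB) → tape 2 (remaining 270 GB)
A3 (234 GB) → tape 2 (remaining 36 GB)
A4 (399 GB) → tape 3 (remaining 1 GB)
A5 (308 GB) → tape 4 (remaining 92 GB)
A6 (42 GB) → tape 4 (remaining 50 GB)
A7 (309 GB) → tape 5 (remaining 91 GB)
A8 (301 GB) → tape 6 (remaining 99 GB)
A9 (313 GB) → tape 7 (remaining 87 GB)
A10 (353 GB) → tape 8 (remaining 47 GB)
A11 (254 GB) → tape 9 (remaining 146 GB)
A12 (303 GB) → tape 10 (remaining 97 GB)
A13 (293 GB) → tape 11 (remaining 107 GB)
A14 (387 GB) → tape 12 (remaining 13 GB)
A15 (155 GB) → tape 13 (remaining 245 GB)
A16 (73 GB) → tape 13 (remaining 172 GB)
A17 (361 GB) → tape 14 (remaining 39 GB)
A18 (112 GB) → tape 13 (remaining 60 GB)
Final tapes: [339] [130,234] [399] [308,42] [309] [301] [313] [353] [254] [303] [293] [387] [155,73,112] [361].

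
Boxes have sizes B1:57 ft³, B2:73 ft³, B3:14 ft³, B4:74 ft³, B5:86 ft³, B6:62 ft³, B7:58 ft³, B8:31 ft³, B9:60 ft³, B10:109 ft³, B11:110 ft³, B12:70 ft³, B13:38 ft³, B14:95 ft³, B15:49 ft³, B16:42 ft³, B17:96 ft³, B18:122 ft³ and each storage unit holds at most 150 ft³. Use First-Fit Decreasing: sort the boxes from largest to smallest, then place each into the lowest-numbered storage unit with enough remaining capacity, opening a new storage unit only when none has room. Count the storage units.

Sorted descending: 122, 110, 109, 96, 95, 86, 74, 73, 70, 62, 60, 58, 57, 49, 42, 38, 31, 14.
122 ft³ → storage unit 1 (remaining 28 ft³)
110 ft³ → storage unit 2 (remaining 40 ft³)
109 ft³ → storage unit 3 (remaining 41 ft³)
96 ft³ → storage unit 4 (remaining 54 ft³)
95 ft³ → storage unit 5 (remaining 55 ft³)
86 ft³ → storage unit 6 (remaining 64 ft³)
74 ft³ → storage unit 7 (remaining 76 ft³)
73 ft³ → storage unit 7 (remaining 3 ft³)
70 ft³ → storage unit 8 (remaining 80 ft³)
62 ft³ → storage unit 6 (remaining 2 ft³)
60 ft³ → storage unit 8 (remaining 20 ft³)
58 ft³ → storage unit 9 (remaining 92 ft³)
57 ft³ → storage unit 9 (remaining 35 ft³)
49 ft³ → storage unit 4 (remaining 5 ft³)
42 ft³ → storage unit 5 (remaining 13 ft³)
38 ft³ → storage unit 2 (remaining 2 ft³)
31 ft³ → storage unit 3 (remaining 10 ft³)
14 ft³ → storage unit 1 (remaining 14 ft³)
Final storage units: [122,14] [110,38] [109,31] [96,49] [95,42] [86,62] [74,73] [70,60] [58,57].

9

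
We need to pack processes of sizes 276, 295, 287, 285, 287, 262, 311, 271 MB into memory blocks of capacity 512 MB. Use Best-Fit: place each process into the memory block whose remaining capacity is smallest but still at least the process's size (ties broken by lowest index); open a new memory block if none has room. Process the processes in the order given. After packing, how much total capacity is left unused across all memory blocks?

memory block 1: place 276 MB, 236 MB left
memory block 2: place 295 MB, 217 MB left
memory block 3: place 287 MB, 225 MB left
memory block 4: place 285 MB, 227 MB left
memory block 5: place 287 MB, 225 MB left
memory block 6: place 262 MB, 250 MB left
memory block 7: place 311 MB, 201 MB left
memory block 8: place 271 MB, 241 MB left
8 memory blocks × 512 MB = 4096 MB; used 2274 MB; unused 1822 MB.

1822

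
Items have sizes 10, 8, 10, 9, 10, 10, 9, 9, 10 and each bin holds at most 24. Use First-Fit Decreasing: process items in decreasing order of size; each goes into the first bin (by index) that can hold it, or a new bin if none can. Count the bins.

5 bins

Sorted descending: 10, 10, 10, 10, 10, 9, 9, 9, 8.
bin 1: place 10, 14 left
bin 1: place 10, 4 left
bin 2: place 10, 14 left
bin 2: place 10, 4 left
bin 3: place 10, 14 left
bin 3: place 9, 5 left
bin 4: place 9, 15 left
bin 4: place 9, 6 left
bin 5: place 8, 16 left
Final bins: [10,10] [10,10] [10,9] [9,9] [8].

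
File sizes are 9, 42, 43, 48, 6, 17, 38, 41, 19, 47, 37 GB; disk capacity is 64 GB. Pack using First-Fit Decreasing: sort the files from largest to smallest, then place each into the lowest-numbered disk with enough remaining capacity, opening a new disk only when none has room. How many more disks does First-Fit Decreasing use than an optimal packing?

First-Fit Decreasing: [48,9,6] [47,17] [43,19] [42] [41] [38] [37] → 7 disks.
7 files exceed 32 GB (half the capacity), and no two of those can share a disk, so at least 7 disks are needed.
So 7 is already optimal.

0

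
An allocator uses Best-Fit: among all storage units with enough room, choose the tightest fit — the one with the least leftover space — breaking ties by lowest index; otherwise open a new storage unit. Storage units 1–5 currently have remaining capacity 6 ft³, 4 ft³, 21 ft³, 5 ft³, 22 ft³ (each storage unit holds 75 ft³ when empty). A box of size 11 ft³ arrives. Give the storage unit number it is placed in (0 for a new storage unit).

3

Storage units with room: storage unit 3 (21 ft³), storage unit 5 (22 ft³).
Tightest fit is storage unit 3 with 21 ft³ free.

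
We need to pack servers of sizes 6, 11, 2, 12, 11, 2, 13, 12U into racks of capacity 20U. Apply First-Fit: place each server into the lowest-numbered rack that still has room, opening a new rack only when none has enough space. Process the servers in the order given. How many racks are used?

5

6U → rack 1 (remaining 14U)
11U → rack 1 (remaining 3U)
2U → rack 1 (remaining 1U)
12U → rack 2 (remaining 8U)
11U → rack 3 (remaining 9U)
2U → rack 2 (remaining 6U)
13U → rack 4 (remaining 7U)
12U → rack 5 (remaining 8U)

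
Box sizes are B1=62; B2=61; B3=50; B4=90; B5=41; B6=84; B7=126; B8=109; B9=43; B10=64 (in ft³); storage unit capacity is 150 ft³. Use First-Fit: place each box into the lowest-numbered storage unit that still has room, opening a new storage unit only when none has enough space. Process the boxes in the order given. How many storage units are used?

6

B1 (62 ft³) → storage unit 1 (remaining 88 ft³)
B2 (61 ft³) → storage unit 1 (remaining 27 ft³)
B3 (50 ft³) → storage unit 2 (remaining 100 ft³)
B4 (90 ft³) → storage unit 2 (remaining 10 ft³)
B5 (41 ft³) → storage unit 3 (remaining 109 ft³)
B6 (84 ft³) → storage unit 3 (remaining 25 ft³)
B7 (126 ft³) → storage unit 4 (remaining 24 ft³)
B8 (109 ft³) → storage unit 5 (remaining 41 ft³)
B9 (43 ft³) → storage unit 6 (remaining 107 ft³)
B10 (64 ft³) → storage unit 6 (remaining 43 ft³)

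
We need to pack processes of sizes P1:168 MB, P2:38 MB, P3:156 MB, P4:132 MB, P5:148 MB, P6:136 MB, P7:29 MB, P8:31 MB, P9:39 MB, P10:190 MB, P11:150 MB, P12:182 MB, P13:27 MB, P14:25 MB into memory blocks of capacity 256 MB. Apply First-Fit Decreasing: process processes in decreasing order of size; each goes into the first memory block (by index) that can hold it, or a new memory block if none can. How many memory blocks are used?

Sorted descending: 190, 182, 168, 156, 150, 148, 136, 132, 39, 38, 31, 29, 27, 25.
190 MB → memory block 1 (remaining 66 MB)
182 MB → memory block 2 (remaining 74 MB)
168 MB → memory block 3 (remaining 88 MB)
156 MB → memory block 4 (remaining 100 MB)
150 MB → memory block 5 (remaining 106 MB)
148 MB → memory block 6 (remaining 108 MB)
136 MB → memory block 7 (remaining 120 MB)
132 MB → memory block 8 (remaining 124 MB)
39 MB → memory block 1 (remaining 27 MB)
38 MB → memory block 2 (remaining 36 MB)
31 MB → memory block 2 (remaining 5 MB)
29 MB → memory block 3 (remaining 59 MB)
27 MB → memory block 1 (remaining 0 MB)
25 MB → memory block 3 (remaining 34 MB)
Final memory blocks: [190,39,27] [182,38,31] [168,29,25] [156] [150] [148] [136] [132].

8 memory blocks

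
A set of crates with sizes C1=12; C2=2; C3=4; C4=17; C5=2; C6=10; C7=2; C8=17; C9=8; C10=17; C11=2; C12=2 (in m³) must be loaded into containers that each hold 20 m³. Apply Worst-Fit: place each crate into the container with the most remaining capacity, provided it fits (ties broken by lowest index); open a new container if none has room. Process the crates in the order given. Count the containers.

C1 (12 m³) → container 1 (remaining 8 m³)
C2 (2 m³) → container 1 (remaining 6 m³)
C3 (4 m³) → container 1 (remaining 2 m³)
C4 (17 m³) → container 2 (remaining 3 m³)
C5 (2 m³) → container 2 (remaining 1 m³)
C6 (10 m³) → container 3 (remaining 10 m³)
C7 (2 m³) → container 3 (remaining 8 m³)
C8 (17 m³) → container 4 (remaining 3 m³)
C9 (8 m³) → container 3 (remaining 0 m³)
C10 (17 m³) → container 5 (remaining 3 m³)
C11 (2 m³) → container 4 (remaining 1 m³)
C12 (2 m³) → container 5 (remaining 1 m³)

5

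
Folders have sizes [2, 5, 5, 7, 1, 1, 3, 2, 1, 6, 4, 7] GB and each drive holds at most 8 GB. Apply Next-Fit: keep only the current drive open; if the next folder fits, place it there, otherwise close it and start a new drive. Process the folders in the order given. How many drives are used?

7

drive 1: place 2 GB, 6 GB left
drive 1: place 5 GB, 1 GB left
drive 2: place 5 GB, 3 GB left
drive 3: place 7 GB, 1 GB left
drive 3: place 1 GB, 0 GB left
drive 4: place 1 GB, 7 GB left
drive 4: place 3 GB, 4 GB left
drive 4: place 2 GB, 2 GB left
drive 4: place 1 GB, 1 GB left
drive 5: place 6 GB, 2 GB left
drive 6: place 4 GB, 4 GB left
drive 7: place 7 GB, 1 GB left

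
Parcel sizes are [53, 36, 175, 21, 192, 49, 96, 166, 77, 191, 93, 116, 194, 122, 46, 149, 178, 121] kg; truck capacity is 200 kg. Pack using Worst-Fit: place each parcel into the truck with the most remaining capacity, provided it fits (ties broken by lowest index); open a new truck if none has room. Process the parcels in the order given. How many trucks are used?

13 trucks

Put 53 kg in truck 1; 147 kg remain.
Put 36 kg in truck 1; 111 kg remain.
Put 175 kg in truck 2; 25 kg remain.
Put 21 kg in truck 1; 90 kg remain.
Put 192 kg in truck 3; 8 kg remain.
Put 49 kg in truck 1; 41 kg remain.
Put 96 kg in truck 4; 104 kg remain.
Put 166 kg in truck 5; 34 kg remain.
Put 77 kg in truck 4; 27 kg remain.
Put 191 kg in truck 6; 9 kg remain.
Put 93 kg in truck 7; 107 kg remain.
Put 116 kg in truck 8; 84 kg remain.
Put 194 kg in truck 9; 6 kg remain.
Put 122 kg in truck 10; 78 kg remain.
Put 46 kg in truck 7; 61 kg remain.
Put 149 kg in truck 11; 51 kg remain.
Put 178 kg in truck 12; 22 kg remain.
Put 121 kg in truck 13; 79 kg remain.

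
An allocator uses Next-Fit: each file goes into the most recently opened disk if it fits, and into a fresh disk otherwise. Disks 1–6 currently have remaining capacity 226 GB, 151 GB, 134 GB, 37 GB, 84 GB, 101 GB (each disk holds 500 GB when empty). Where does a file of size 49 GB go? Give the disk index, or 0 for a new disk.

6

Next-Fit only looks at disk 6, which has 101 GB free.
49 GB fits there.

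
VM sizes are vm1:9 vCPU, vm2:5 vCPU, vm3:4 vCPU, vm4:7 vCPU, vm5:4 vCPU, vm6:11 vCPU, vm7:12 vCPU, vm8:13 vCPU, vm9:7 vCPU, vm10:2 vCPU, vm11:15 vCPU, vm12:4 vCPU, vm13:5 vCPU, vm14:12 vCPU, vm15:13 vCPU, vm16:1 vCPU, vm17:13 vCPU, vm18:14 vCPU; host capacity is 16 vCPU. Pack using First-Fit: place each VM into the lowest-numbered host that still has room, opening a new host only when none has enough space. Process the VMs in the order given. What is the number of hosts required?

11

vm1 (9 vCPU) → host 1 (remaining 7 vCPU)
vm2 (5 vCPU) → host 1 (remaining 2 vCPU)
vm3 (4 vCPU) → host 2 (remaining 12 vCPU)
vm4 (7 vCPU) → host 2 (remaining 5 vCPU)
vm5 (4 vCPU) → host 2 (remaining 1 vCPU)
vm6 (11 vCPU) → host 3 (remaining 5 vCPU)
vm7 (12 vCPU) → host 4 (remaining 4 vCPU)
vm8 (13 vCPU) → host 5 (remaining 3 vCPU)
vm9 (7 vCPU) → host 6 (remaining 9 vCPU)
vm10 (2 vCPU) → host 1 (remaining 0 vCPU)
vm11 (15 vCPU) → host 7 (remaining 1 vCPU)
vm12 (4 vCPU) → host 3 (remaining 1 vCPU)
vm13 (5 vCPU) → host 6 (remaining 4 vCPU)
vm14 (12 vCPU) → host 8 (remaining 4 vCPU)
vm15 (13 vCPU) → host 9 (remaining 3 vCPU)
vm16 (1 vCPU) → host 2 (remaining 0 vCPU)
vm17 (13 vCPU) → host 10 (remaining 3 vCPU)
vm18 (14 vCPU) → host 11 (remaining 2 vCPU)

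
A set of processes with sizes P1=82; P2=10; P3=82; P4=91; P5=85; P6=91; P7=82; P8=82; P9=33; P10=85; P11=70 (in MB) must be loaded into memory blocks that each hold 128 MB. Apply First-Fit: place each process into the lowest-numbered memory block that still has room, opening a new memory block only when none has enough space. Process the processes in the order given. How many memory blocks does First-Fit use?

9 memory blocks

P1 (82 MB) → memory block 1 (remaining 46 MB)
P2 (10 MB) → memory block 1 (remaining 36 MB)
P3 (82 MB) → memory block 2 (remaining 46 MB)
P4 (91 MB) → memory block 3 (remaining 37 MB)
P5 (85 MB) → memory block 4 (remaining 43 MB)
P6 (91 MB) → memory block 5 (remaining 37 MB)
P7 (82 MB) → memory block 6 (remaining 46 MB)
P8 (82 MB) → memory block 7 (remaining 46 MB)
P9 (33 MB) → memory block 1 (remaining 3 MB)
P10 (85 MB) → memory block 8 (remaining 43 MB)
P11 (70 MB) → memory block 9 (remaining 58 MB)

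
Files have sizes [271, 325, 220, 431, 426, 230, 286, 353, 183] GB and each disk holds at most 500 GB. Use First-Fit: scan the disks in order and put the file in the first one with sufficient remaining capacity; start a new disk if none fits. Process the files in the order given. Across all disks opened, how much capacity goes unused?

775

271 GB → disk 1 (remaining 229 GB)
325 GB → disk 2 (remaining 175 GB)
220 GB → disk 1 (remaining 9 GB)
431 GB → disk 3 (remaining 69 GB)
426 GB → disk 4 (remaining 74 GB)
230 GB → disk 5 (remaining 270 GB)
286 GB → disk 6 (remaining 214 GB)
353 GB → disk 7 (remaining 147 GB)
183 GB → disk 5 (remaining 87 GB)
7 disks × 500 GB = 3500 GB; used 2725 GB; unused 775 GB.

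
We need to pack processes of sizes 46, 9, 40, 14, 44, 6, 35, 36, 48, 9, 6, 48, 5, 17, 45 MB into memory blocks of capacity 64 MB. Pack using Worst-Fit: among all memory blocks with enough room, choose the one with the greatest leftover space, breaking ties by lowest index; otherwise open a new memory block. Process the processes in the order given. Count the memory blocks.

8 memory blocks

Put 46 MB in memory block 1; 18 MB remain.
Put 9 MB in memory block 1; 9 MB remain.
Put 40 MB in memory block 2; 24 MB remain.
Put 14 MB in memory block 2; 10 MB remain.
Put 44 MB in memory block 3; 20 MB remain.
Put 6 MB in memory block 3; 14 MB remain.
Put 35 MB in memory block 4; 29 MB remain.
Put 36 MB in memory block 5; 28 MB remain.
Put 48 MB in memory block 6; 16 MB remain.
Put 9 MB in memory block 4; 20 MB remain.
Put 6 MB in memory block 5; 22 MB remain.
Put 48 MB in memory block 7; 16 MB remain.
Put 5 MB in memory block 5; 17 MB remain.
Put 17 MB in memory block 4; 3 MB remain.
Put 45 MB in memory block 8; 19 MB remain.
Final memory blocks: [46,9] [40,14] [44,6] [35,9,17] [36,6,5] [48] [48] [45].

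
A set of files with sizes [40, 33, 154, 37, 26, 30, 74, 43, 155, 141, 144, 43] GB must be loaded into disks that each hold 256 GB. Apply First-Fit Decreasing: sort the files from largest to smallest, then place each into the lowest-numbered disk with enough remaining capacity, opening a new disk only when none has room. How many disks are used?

4 disks

Sorted descending: 155, 154, 144, 141, 74, 43, 43, 40, 37, 33, 30, 26.
155 GB → disk 1 (remaining 101 GB)
154 GB → disk 2 (remaining 102 GB)
144 GB → disk 3 (remaining 112 GB)
141 GB → disk 4 (remaining 115 GB)
74 GB → disk 1 (remaining 27 GB)
43 GB → disk 2 (remaining 59 GB)
43 GB → disk 2 (remaining 16 GB)
40 GB → disk 3 (remaining 72 GB)
37 GB → disk 3 (remaining 35 GB)
33 GB → disk 3 (remaining 2 GB)
30 GB → disk 4 (remaining 85 GB)
26 GB → disk 1 (remaining 1 GB)
Final disks: [155,74,26] [154,43,43] [144,40,37,33] [141,30].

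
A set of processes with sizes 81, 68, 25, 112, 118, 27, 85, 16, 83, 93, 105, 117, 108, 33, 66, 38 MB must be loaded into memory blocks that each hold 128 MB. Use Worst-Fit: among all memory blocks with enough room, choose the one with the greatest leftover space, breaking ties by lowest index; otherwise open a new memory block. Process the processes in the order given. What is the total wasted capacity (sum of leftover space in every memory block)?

Put 81 MB in memory block 1; 47 MB remain.
Put 68 MB in memory block 2; 60 MB remain.
Put 25 MB in memory block 2; 35 MB remain.
Put 112 MB in memory block 3; 16 MB remain.
Put 118 MB in memory block 4; 10 MB remain.
Put 27 MB in memory block 1; 20 MB remain.
Put 85 MB in memory block 5; 43 MB remain.
Put 16 MB in memory block 5; 27 MB remain.
Put 83 MB in memory block 6; 45 MB remain.
Put 93 MB in memory block 7; 35 MB remain.
Put 105 MB in memory block 8; 23 MB remain.
Put 117 MB in memory block 9; 11 MB remain.
Put 108 MB in memory block 10; 20 MB remain.
Put 33 MB in memory block 6; 12 MB remain.
Put 66 MB in memory block 11; 62 MB remain.
Put 38 MB in memory block 11; 24 MB remain.
11 memory blocks × 128 MB = 1408 MB; used 1175 MB; unused 233 MB.

233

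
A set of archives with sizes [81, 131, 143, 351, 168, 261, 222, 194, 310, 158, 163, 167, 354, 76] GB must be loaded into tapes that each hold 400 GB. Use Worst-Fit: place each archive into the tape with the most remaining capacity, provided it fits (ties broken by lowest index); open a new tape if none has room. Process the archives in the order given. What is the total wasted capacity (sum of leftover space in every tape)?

81 GB → tape 1 (remaining 319 GB)
131 GB → tape 1 (remaining 188 GB)
143 GB → tape 1 (remaining 45 GB)
351 GB → tape 2 (remaining 49 GB)
168 GB → tape 3 (remaining 232 GB)
261 GB → tape 4 (remaining 139 GB)
222 GB → tape 3 (remaining 10 GB)
194 GB → tape 5 (remaining 206 GB)
310 GB → tape 6 (remaining 90 GB)
158 GB → tape 5 (remaining 48 GB)
163 GB → tape 7 (remaining 237 GB)
167 GB → tape 7 (remaining 70 GB)
354 GB → tape 8 (remaining 46 GB)
76 GB → tape 4 (remaining 63 GB)
8 tapes × 400 GB = 3200 GB; used 2779 GB; unused 421 GB.

421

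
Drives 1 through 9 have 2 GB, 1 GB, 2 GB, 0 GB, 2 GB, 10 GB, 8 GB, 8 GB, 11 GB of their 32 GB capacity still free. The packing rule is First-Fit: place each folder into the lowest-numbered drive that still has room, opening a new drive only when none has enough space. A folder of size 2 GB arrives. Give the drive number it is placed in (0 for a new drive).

Drives with room: drive 1 (2 GB), drive 3 (2 GB), drive 5 (2 GB), drive 6 (10 GB), drive 7 (8 GB), drive 8 (8 GB), drive 9 (11 GB).
The first with room is drive 1.

1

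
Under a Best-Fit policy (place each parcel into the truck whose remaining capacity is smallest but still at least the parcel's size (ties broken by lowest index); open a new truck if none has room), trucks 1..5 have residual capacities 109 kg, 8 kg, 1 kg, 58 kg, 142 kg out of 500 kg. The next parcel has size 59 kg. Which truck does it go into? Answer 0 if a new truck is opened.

1

Trucks with room: truck 1 (109 kg), truck 5 (142 kg).
Tightest fit is truck 1 with 109 kg free.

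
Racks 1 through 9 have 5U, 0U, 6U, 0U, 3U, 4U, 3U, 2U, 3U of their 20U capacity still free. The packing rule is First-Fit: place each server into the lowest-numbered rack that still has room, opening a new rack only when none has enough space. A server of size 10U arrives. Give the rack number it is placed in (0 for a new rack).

No rack has ≥ 10U free, so a new rack is opened.

0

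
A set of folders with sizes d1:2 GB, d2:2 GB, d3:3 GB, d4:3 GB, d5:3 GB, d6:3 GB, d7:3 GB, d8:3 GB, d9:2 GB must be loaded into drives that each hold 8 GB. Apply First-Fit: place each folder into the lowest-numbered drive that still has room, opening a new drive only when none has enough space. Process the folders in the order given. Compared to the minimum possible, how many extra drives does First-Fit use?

1

First-Fit: [2,2,3] [3,3,2] [3,3] [3] → 4 drives.
Total size 24 GB; any packing needs at least ⌈24/8⌉ = 3 drives.
An optimal packing achieves that bound: [3,3,2] [3,3,2] [3,3,2] → 3 drives.
Excess: 4 − 3 = 1.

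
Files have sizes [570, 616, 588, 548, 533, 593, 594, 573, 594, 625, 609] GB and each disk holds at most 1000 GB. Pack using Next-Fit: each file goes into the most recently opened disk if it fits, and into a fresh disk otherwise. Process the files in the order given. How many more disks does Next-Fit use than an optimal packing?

Next-Fit: [570] [616] [588] [548] [533] [593] [594] [573] [594] [625] [609] → 11 disks.
11 files exceed 500 GB (half the capacity), and no two of those can share a disk, so at least 11 disks are needed.
So 11 is already optimal.

0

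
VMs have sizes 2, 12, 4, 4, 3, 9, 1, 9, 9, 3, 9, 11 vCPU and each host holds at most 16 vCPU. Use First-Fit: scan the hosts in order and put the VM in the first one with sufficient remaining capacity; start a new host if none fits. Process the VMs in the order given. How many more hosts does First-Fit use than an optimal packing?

First-Fit: [2,12,1] [4,4,3,3] [9] [9] [9] [9] [11] → 7 hosts.
6 VMs exceed 8 vCPU (half the capacity), and no two of those can share a host, so at least 6 hosts are needed.
An optimal packing achieves that bound: [12,4] [11,4,1] [9,3,3] [9,2] [9] [9] → 6 hosts.
Excess: 7 − 6 = 1.

1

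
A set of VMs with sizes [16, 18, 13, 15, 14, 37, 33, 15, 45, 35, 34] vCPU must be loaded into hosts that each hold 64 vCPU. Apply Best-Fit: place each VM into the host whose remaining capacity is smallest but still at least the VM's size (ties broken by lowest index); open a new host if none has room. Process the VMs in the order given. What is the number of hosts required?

Put 16 vCPU in host 1; 48 vCPU remain.
Put 18 vCPU in host 1; 30 vCPU remain.
Put 13 vCPU in host 1; 17 vCPU remain.
Put 15 vCPU in host 1; 2 vCPU remain.
Put 14 vCPU in host 2; 50 vCPU remain.
Put 37 vCPU in host 2; 13 vCPU remain.
Put 33 vCPU in host 3; 31 vCPU remain.
Put 15 vCPU in host 3; 16 vCPU remain.
Put 45 vCPU in host 4; 19 vCPU remain.
Put 35 vCPU in host 5; 29 vCPU remain.
Put 34 vCPU in host 6; 30 vCPU remain.

6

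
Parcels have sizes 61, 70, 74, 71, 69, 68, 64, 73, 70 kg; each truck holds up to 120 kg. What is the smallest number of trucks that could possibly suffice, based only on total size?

6

Total size = 61 + 70 + 74 + 71 + 69 + 68 + 64 + 73 + 70 = 620 kg.
⌈620 / 120⌉ = 6.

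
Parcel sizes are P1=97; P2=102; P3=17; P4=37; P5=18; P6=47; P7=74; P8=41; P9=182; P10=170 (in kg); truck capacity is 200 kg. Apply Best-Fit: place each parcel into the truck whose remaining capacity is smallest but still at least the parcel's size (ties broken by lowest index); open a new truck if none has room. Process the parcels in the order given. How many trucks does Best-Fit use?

P1 (97 kg) → truck 1 (remaining 103 kg)
P2 (102 kg) → truck 1 (remaining 1 kg)
P3 (17 kg) → truck 2 (remaining 183 kg)
P4 (37 kg) → truck 2 (remaining 146 kg)
P5 (18 kg) → truck 2 (remaining 128 kg)
P6 (47 kg) → truck 2 (remaining 81 kg)
P7 (74 kg) → truck 2 (remaining 7 kg)
P8 (41 kg) → truck 3 (remaining 159 kg)
P9 (182 kg) → truck 4 (remaining 18 kg)
P10 (170 kg) → truck 5 (remaining 30 kg)

5 trucks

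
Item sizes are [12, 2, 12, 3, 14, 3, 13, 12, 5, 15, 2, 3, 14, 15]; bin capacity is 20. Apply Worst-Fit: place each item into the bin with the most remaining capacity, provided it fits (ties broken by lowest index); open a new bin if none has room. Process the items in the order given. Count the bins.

12 → bin 1 (remaining 8)
2 → bin 1 (remaining 6)
12 → bin 2 (remaining 8)
3 → bin 2 (remaining 5)
14 → bin 3 (remaining 6)
3 → bin 1 (remaining 3)
13 → bin 4 (remaining 7)
12 → bin 5 (remaining 8)
5 → bin 5 (remaining 3)
15 → bin 6 (remaining 5)
2 → bin 4 (remaining 5)
3 → bin 3 (remaining 3)
14 → bin 7 (remaining 6)
15 → bin 8 (remaining 5)

8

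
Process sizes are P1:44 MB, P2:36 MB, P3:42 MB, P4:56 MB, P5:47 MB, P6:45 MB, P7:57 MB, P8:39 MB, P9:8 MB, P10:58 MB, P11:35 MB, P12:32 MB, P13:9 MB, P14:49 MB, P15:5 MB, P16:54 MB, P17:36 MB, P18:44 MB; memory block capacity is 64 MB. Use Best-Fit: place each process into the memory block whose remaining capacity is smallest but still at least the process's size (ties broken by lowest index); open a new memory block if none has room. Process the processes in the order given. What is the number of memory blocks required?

15

memory block 1: place P1 (44 MB), 20 MB left
memory block 2: place P2 (36 MB), 28 MB left
memory block 3: place P3 (42 MB), 22 MB left
memory block 4: place P4 (56 MB), 8 MB left
memory block 5: place P5 (47 MB), 17 MB left
memory block 6: place P6 (45 MB), 19 MB left
memory block 7: place P7 (57 MB), 7 MB left
memory block 8: place P8 (39 MB), 25 MB left
memory block 4: place P9 (8 MB), 0 MB left
memory block 9: place P10 (58 MB), 6 MB left
memory block 10: place P11 (35 MB), 29 MB left
memory block 11: place P12 (32 MB), 32 MB left
memory block 5: place P13 (9 MB), 8 MB left
memory block 12: place P14 (49 MB), 15 MB left
memory block 9: place P15 (5 MB), 1 MB left
memory block 13: place P16 (54 MB), 10 MB left
memory block 14: place P17 (36 MB), 28 MB left
memory block 15: place P18 (44 MB), 20 MB left
Final memory blocks: [44] [36] [42] [56,8] [47,9] [45] [57] [39] [58,5] [35] [32] [49] [54] [36] [44].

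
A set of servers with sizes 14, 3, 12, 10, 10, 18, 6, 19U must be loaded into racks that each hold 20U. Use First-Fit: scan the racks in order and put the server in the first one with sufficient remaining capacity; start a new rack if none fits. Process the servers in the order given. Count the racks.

5

rack 1: place 14U, 6U left
rack 1: place 3U, 3U left
rack 2: place 12U, 8U left
rack 3: place 10U, 10U left
rack 3: place 10U, 0U left
rack 4: place 18U, 2U left
rack 2: place 6U, 2U left
rack 5: place 19U, 1U left
Final racks: [14,3] [12,6] [10,10] [18] [19].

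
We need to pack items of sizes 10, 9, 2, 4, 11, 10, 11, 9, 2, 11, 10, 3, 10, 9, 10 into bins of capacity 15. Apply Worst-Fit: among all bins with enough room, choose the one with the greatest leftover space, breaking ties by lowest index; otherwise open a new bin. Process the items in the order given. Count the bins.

bin 1: place 10, 5 left
bin 2: place 9, 6 left
bin 2: place 2, 4 left
bin 1: place 4, 1 left
bin 3: place 11, 4 left
bin 4: place 10, 5 left
bin 5: place 11, 4 left
bin 6: place 9, 6 left
bin 6: place 2, 4 left
bin 7: place 11, 4 left
bin 8: place 10, 5 left
bin 4: place 3, 2 left
bin 9: place 10, 5 left
bin 10: place 9, 6 left
bin 11: place 10, 5 left

11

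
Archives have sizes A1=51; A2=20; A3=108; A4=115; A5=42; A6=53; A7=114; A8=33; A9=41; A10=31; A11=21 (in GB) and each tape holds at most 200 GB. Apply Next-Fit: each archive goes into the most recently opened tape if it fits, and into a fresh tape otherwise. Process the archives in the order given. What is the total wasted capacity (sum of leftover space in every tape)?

171

Put A1 (51 GB) in tape 1; 149 GB remain.
Put A2 (20 GB) in tape 1; 129 GB remain.
Put A3 (108 GB) in tape 1; 21 GB remain.
Put A4 (115 GB) in tape 2; 85 GB remain.
Put A5 (42 GB) in tape 2; 43 GB remain.
Put A6 (53 GB) in tape 3; 147 GB remain.
Put A7 (114 GB) in tape 3; 33 GB remain.
Put A8 (33 GB) in tape 3; 0 GB remain.
Put A9 (41 GB) in tape 4; 159 GB remain.
Put A10 (31 GB) in tape 4; 128 GB remain.
Put A11 (21 GB) in tape 4; 107 GB remain.
4 tapes × 200 GB = 800 GB; used 629 GB; unused 171 GB.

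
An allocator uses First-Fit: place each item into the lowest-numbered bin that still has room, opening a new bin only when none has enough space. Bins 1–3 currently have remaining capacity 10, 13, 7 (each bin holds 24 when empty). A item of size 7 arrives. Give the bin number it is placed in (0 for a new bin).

Bins with room: bin 1 (10), bin 2 (13), bin 3 (7).
The first with room is bin 1.

1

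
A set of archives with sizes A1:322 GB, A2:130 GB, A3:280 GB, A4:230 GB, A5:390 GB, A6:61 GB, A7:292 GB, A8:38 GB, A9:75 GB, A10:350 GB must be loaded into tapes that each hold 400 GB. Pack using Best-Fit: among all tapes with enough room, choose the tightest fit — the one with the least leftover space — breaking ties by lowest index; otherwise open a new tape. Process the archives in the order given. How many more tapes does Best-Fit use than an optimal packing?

0

Best-Fit: [322,61] [130,230,38] [280] [390] [292,75] [350] → 6 tapes.
Total size 2168 GB; any packing needs at least ⌈2168/400⌉ = 6 tapes.
So 6 is already optimal.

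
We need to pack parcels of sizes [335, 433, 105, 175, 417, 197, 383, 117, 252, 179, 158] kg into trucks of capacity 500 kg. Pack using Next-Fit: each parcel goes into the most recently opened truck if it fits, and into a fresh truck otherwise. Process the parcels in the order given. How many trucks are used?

8 trucks

truck 1: place 335 kg, 165 kg left
truck 2: place 433 kg, 67 kg left
truck 3: place 105 kg, 395 kg left
truck 3: place 175 kg, 220 kg left
truck 4: place 417 kg, 83 kg left
truck 5: place 197 kg, 303 kg left
truck 6: place 383 kg, 117 kg left
truck 6: place 117 kg, 0 kg left
truck 7: place 252 kg, 248 kg left
truck 7: place 179 kg, 69 kg left
truck 8: place 158 kg, 342 kg left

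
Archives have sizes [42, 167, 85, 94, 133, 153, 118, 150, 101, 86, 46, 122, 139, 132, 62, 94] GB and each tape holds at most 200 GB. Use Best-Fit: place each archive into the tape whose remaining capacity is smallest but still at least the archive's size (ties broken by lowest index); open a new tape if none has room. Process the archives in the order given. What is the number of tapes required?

11

Put 42 GB in tape 1; 158 GB remain.
Put 167 GB in tape 2; 33 GB remain.
Put 85 GB in tape 1; 73 GB remain.
Put 94 GB in tape 3; 106 GB remain.
Put 133 GB in tape 4; 67 GB remain.
Put 153 GB in tape 5; 47 GB remain.
Put 118 GB in tape 6; 82 GB remain.
Put 150 GB in tape 7; 50 GB remain.
Put 101 GB in tape 3; 5 GB remain.
Put 86 GB in tape 8; 114 GB remain.
Put 46 GB in tape 5; 1 GB remain.
Put 122 GB in tape 9; 78 GB remain.
Put 139 GB in tape 10; 61 GB remain.
Put 132 GB in tape 11; 68 GB remain.
Put 62 GB in tape 4; 5 GB remain.
Put 94 GB in tape 8; 20 GB remain.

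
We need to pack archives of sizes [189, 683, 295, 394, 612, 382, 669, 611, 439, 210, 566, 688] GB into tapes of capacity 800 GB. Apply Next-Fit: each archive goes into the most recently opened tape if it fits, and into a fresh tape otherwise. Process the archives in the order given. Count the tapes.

Put 189 GB in tape 1; 611 GB remain.
Put 683 GB in tape 2; 117 GB remain.
Put 295 GB in tape 3; 505 GB remain.
Put 394 GB in tape 3; 111 GB remain.
Put 612 GB in tape 4; 188 GB remain.
Put 382 GB in tape 5; 418 GB remain.
Put 669 GB in tape 6; 131 GB remain.
Put 611 GB in tape 7; 189 GB remain.
Put 439 GB in tape 8; 361 GB remain.
Put 210 GB in tape 8; 151 GB remain.
Put 566 GB in tape 9; 234 GB remain.
Put 688 GB in tape 10; 112 GB remain.

10 tapes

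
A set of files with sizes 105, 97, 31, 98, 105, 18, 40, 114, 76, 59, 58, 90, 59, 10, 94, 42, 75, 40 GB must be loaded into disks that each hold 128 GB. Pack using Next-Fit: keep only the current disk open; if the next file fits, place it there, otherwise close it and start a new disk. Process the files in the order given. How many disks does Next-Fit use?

Put 105 GB in disk 1; 23 GB remain.
Put 97 GB in disk 2; 31 GB remain.
Put 31 GB in disk 2; 0 GB remain.
Put 98 GB in disk 3; 30 GB remain.
Put 105 GB in disk 4; 23 GB remain.
Put 18 GB in disk 4; 5 GB remain.
Put 40 GB in disk 5; 88 GB remain.
Put 114 GB in disk 6; 14 GB remain.
Put 76 GB in disk 7; 52 GB remain.
Put 59 GB in disk 8; 69 GB remain.
Put 58 GB in disk 8; 11 GB remain.
Put 90 GB in disk 9; 38 GB remain.
Put 59 GB in disk 10; 69 GB remain.
Put 10 GB in disk 10; 59 GB remain.
Put 94 GB in disk 11; 34 GB remain.
Put 42 GB in disk 12; 86 GB remain.
Put 75 GB in disk 12; 11 GB remain.
Put 40 GB in disk 13; 88 GB remain.
Final disks: [105] [97,31] [98] [105,18] [40] [114] [76] [59,58] [90] [59,10] [94] [42,75] [40].

13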